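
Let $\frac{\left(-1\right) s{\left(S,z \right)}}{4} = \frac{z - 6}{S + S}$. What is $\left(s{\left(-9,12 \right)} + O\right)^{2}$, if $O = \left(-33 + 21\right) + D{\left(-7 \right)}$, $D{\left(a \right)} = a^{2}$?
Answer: $\frac{13225}{9} \approx 1469.4$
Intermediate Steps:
$s{\left(S,z \right)} = - \frac{2 \left(-6 + z\right)}{S}$ ($s{\left(S,z \right)} = - 4 \frac{z - 6}{S + S} = - 4 \frac{-6 + z}{2 S} = - \frac{2 \left(-6 + z\right)}{S}$)
$O = 37$ ($O = \left(-33 + 21\right) + \left(-7\right)^{2} = -12 + 49 = 37$)
$\left(s{\left(-9,12 \right)} + O\right)^{2} = \left(\frac{2 \left(6 - 12\right)}{-9} + 37\right)^{2} = \left(2 \left(- \frac{1}{9}\right) \left(6 - 12\right) + 37\right)^{2} = \left(2 \left(- \frac{1}{9}\right) \left(-6\right) + 37\right)^{2} = \left(\frac{4}{3} + 37\right)^{2} = \left(\frac{115}{3}\right)^{2} = \frac{13225}{9}$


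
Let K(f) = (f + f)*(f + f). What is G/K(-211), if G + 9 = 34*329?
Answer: 11177/178084 ≈ 0.062762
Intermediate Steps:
K(f) = 4*f² (K(f) = (2*f)*(2*f) = 4*f²)
G = 11177 (G = -9 + 34*329 = -9 + 11186 = 11177)
G/K(-211) = 11177/((4*(-211)²)) = 11177/((4*44521)) = 11177/178084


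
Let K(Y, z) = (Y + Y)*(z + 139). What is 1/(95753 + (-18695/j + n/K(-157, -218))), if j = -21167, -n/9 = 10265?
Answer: 525068602/50275402082181 ≈ 1.0444e-5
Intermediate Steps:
K(Y, z) = 2*Y*(139 + z) (K(Y, z) = (2*Y)*(139 + z) = 2*Y*(139 + z))
n = -92385 (n = -9*10265 = -92385)
1/(95753 + (-18695/j + n/K(-157, -218))) = 1/(95753 + (-18695/(-21167) - 92385*(-1/(314*(139 - 218))))) = 1/(95753 + (-18695*(-1/21167) - 92385/(2*(-157)*(-79)))) = 1/(95753 + (18695/21167 - 92385/24806)) = 1/(95753 - 1491765125/525068602) = 1/(50275402082181/525068602) = 525068602/50275402082181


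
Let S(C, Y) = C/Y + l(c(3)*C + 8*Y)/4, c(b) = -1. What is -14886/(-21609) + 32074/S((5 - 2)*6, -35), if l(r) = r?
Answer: -5381992026/12607651 ≈ -426.88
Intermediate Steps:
S(C, Y) = 2*Y - C/4 + C/Y (S(C, Y) = C/Y + (-C + 8*Y)/4 = C/Y + (-C + 8*Y)*(¼) = C/Y + (2*Y - C/4) = 2*Y - C/4 + C/Y)
-14886/(-21609) + 32074/S((5 - 2)*6, -35) = -14886/(-21609) + 32074/(2*(-35) - (5 - 2)*6/4 + ((5 - 2)*6)/(-35)) = -14886*(-1/21609) + 32074/(-70 - 3*6/4 + (3*6)*(-1/35)) = 1654/2401 + 32074/(-70 - ¼*18 + 18*(-1/35)) = 1654/2401 + 32074/(-70 - 9/2 - 18/35) = 1654/2401 + 32074/(-5251/70) = 1654/2401 + 32074*(-70/5251) = 1654/2401 - 2245180/5251 = -5381992026/12607651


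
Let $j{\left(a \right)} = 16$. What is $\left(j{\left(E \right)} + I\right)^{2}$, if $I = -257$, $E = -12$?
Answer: $58081$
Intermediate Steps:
$\left(j{\left(E \right)} + I\right)^{2} = \left(16 - 257\right)^{2} = \left(-241\right)^{2} = 58081$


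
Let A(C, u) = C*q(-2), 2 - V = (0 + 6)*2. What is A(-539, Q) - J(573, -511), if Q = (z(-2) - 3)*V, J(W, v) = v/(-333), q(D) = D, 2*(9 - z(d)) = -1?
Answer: 358463/333 ≈ 1076.5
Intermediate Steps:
z(d) = 19/2 (z(d) = 9 - 1/2*(-1) = 9 + 1/2 = 19/2)
V = -10 (V = 2 - (0 + 6)*2 = 2 - 6*2 = 2 - 1*12 = 2 - 12 = -10)
J(W, v) = -v/333 (J(W, v) = v*(-1/333) = -v/333)
Q = -65 (Q = (19/2 - 3)*(-10) = (13/2)*(-10) = -65)
A(C, u) = -2*C (A(C, u) = C*(-2) = -2*C)
A(-539, Q) - J(573, -511) = -2*(-539) - (-1)*(-511)/333 = 1078 - 1*511/333 = 1078 - 511/333 = 358463/333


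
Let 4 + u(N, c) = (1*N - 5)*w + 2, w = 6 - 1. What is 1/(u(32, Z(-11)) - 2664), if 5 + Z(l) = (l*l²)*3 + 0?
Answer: -1/2531 ≈ -0.00039510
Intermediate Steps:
w = 5
Z(l) = -5 + 3*l³ (Z(l) = -5 + ((l*l²)*3 + 0) = -5 + (l³*3 + 0) = -5 + (3*l³ + 0) = -5 + 3*l³)
u(N, c) = -27 + 5*N (u(N, c) = -4 + ((1*N - 5)*5 + 2) = -4 + ((N - 5)*5 + 2) = -4 + ((-5 + N)*5 + 2) = -4 + ((-25 + 5*N) + 2) = -4 + (-23 + 5*N) = -27 + 5*N)
1/(u(32, Z(-11)) - 2664) = 1/((-27 + 5*32) - 2664) = 1/((-27 + 160) - 2664) = 1/(133 - 2664) = 1/(-2531) = -1/2531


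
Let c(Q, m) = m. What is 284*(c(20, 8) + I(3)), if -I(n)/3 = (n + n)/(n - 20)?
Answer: 43736/17 ≈ 2572.7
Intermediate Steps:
I(n) = -6*n/(-20 + n) (I(n) = -3*(n + n)/(n - 20) = -3*2*n/(-20 + n) = -6*n/(-20 + n))
284*(c(20, 8) + I(3)) = 284*(8 - 6*3/(-20 + 3)) = 284*(8 - 6*3/(-17)) = 284*(8 - 6*3*(-1/17)) = 284*(8 + 18/17) = 284*(154/17) = 43736/17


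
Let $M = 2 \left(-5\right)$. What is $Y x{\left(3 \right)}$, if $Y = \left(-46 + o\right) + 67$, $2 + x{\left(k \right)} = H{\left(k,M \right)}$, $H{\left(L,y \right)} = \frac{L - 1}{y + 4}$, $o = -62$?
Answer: $\frac{287}{3} \approx 95.667$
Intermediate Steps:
$M = -10$
$H{\left(L,y \right)} = \frac{-1 + L}{4 + y}$
$x{\left(k \right)} = - \frac{11}{6} - \frac{k}{6}$ ($x{\left(k \right)} = -2 + \frac{-1 + k}{4 - 10} = -2 + \frac{-1 + k}{-6} = -2 - \frac{-1 + k}{6} = -2 - \left(- \frac{1}{6} + \frac{k}{6}\right) = - \frac{11}{6} - \frac{k}{6}$)
$Y = -41$ ($Y = \left(-46 - 62\right) + 67 = -108 + 67 = -41$)
$Y x{\left(3 \right)} = - 41 \left(- \frac{11}{6} - \frac{1}{2}\right) = \left(-41\right) \left(- \frac{7}{3}\right) = \frac{287}{3}$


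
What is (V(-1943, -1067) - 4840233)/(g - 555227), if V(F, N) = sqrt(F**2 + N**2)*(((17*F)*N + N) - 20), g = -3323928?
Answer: 4840233/3879155 - 7048598*sqrt(4913738)/775831 ≈ -20138.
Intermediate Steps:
V(F, N) = sqrt(F**2 + N**2)*(-20 + N + 17*F*N) (V(F, N) = sqrt(F**2 + N**2)*((17*F*N + N) - 20) = sqrt(F**2 + N**2)*((N + 17*F*N) - 20) = sqrt(F**2 + N**2)*(-20 + N + 17*F*N))
(V(-1943, -1067) - 4840233)/(g - 555227) = (sqrt((-1943)**2 + (-1067)**2)*(-20 - 1067 + 17*(-1943)*(-1067)) - 4840233)/(-3323928 - 555227) = (sqrt(3775249 + 1138489)*(-20 - 1067 + 35244077) - 4840233)/(-3879155) = (sqrt(4913738)*35242990 - 4840233)*(-1/3879155) = (35242990*sqrt(4913738) - 4840233)*(-1/3879155) = (-4840233 + 35242990*sqrt(4913738))*(-1/3879155) = 4840233/3879155 - 7048598*sqrt(4913738)/775831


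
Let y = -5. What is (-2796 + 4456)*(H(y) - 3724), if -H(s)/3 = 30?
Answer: -6331240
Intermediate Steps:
H(s) = -90 (H(s) = -3*30 = -90)
(-2796 + 4456)*(H(y) - 3724) = (-2796 + 4456)*(-90 - 3724) = 1660*(-3814) = -6331240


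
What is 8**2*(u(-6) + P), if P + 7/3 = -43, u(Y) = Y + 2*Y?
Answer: -12160/3 ≈ -4053.3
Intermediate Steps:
u(Y) = 3*Y
P = -136/3 (P = -7/3 - 43 = -136/3 ≈ -45.333)
8**2*(u(-6) + P) = 8**2*(3*(-6) - 136/3) = 64*(-18 - 136/3) = 64*(-190/3) = -12160/3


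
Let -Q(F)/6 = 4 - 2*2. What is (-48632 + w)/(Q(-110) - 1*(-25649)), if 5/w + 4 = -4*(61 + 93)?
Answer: -6030369/3180476 ≈ -1.8961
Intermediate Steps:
w = -1/124 (w = 5/(-4 - 4*(61 + 93)) = 5/(-4 - 4*154) = 5/(-4 - 616) = 5/(-620) = 5*(-1/620) = -1/124 ≈ -0.0080645)
Q(F) = 0 (Q(F) = -6*(4 - 2*2) = -6*(4 - 4) = -6*0 = 0)
(-48632 + w)/(Q(-110) - 1*(-25649)) = (-48632 - 1/124)/(0 - 1*(-25649)) = -6030369/(124*(0 + 25649)) = -6030369/124/25649 = -6030369/124*1/25649 = -6030369/3180476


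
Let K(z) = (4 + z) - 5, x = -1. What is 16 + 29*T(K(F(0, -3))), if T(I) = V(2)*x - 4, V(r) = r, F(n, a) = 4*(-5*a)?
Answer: -158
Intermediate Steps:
F(n, a) = -20*a
K(z) = -1 + z
T(I) = -6 (T(I) = 2*(-1) - 4 = -2 - 4 = -6)
16 + 29*T(K(F(0, -3))) = 16 + 29*(-6) = 16 - 174 = -158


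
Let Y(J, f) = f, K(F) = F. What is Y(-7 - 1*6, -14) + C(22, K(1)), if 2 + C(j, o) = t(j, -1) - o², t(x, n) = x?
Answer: 5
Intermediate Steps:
C(j, o) = -2 + j - o² (C(j, o) = -2 + (j - o²) = -2 + j - o²)
Y(-7 - 1*6, -14) + C(22, K(1)) = -14 + (-2 + 22 - 1*1²) = -14 + (-2 + 22 - 1*1) = -14 + (-2 + 22 - 1) = -14 + 19 = 5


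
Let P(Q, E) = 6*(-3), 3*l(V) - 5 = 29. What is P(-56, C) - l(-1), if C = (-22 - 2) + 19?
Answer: -88/3 ≈ -29.333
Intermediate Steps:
l(V) = 34/3 (l(V) = 5/3 + (⅓)*29 = 5/3 + 29/3 = 34/3)
C = -5 (C = -24 + 19 = -5)
P(Q, E) = -18
P(-56, C) - l(-1) = -18 - 1*34/3 = -18 - 34/3 = -88/3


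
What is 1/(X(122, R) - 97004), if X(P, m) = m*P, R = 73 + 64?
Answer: -1/80290 ≈ -1.2455e-5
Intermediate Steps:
R = 137
X(P, m) = P*m
1/(X(122, R) - 97004) = 1/(122*137 - 97004) = 1/(16714 - 97004) = 1/(-80290) = -1/80290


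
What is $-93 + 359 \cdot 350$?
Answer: $125557$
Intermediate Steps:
$-93 + 359 \cdot 350 = -93 + 125650 = 125557$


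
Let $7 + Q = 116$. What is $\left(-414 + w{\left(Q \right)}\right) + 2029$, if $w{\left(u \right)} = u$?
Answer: $1724$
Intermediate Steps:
$Q = 109$ ($Q = -7 + 116 = 109$)
$\left(-414 + w{\left(Q \right)}\right) + 2029 = \left(-414 + 109\right) + 2029 = -305 + 2029 = 1724$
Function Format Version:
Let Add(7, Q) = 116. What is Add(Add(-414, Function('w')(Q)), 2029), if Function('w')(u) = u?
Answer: 1724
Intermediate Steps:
Q = 109 (Q = Add(-7, 116) = 109)
Add(Add(-414, Function('w')(Q)), 2029) = Add(Add(-414, 109), 2029) = Add(-305, 2029) = 1724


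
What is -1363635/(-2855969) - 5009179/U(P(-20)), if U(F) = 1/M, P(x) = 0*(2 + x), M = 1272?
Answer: -18197308241618037/2855969 ≈ -6.3717e+9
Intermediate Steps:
P(x) = 0
U(F) = 1/1272
-1363635/(-2855969) - 5009179/U(P(-20)) = -1363635/(-2855969) - 5009179/1/1272 = -1363635*(-1/2855969) - 5009179*1272 = 1363635/2855969 - 6371675688 = -18197308241618037/2855969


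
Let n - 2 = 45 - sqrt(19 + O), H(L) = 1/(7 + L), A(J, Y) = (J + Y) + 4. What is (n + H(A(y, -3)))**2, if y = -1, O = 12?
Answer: 110419/49 - 660*sqrt(31)/7 ≈ 1728.5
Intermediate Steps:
A(J, Y) = 4 + J + Y
n = 47 - sqrt(31) (n = 2 + (45 - sqrt(19 + 12)) = 2 + (45 - sqrt(31)) = 47 - sqrt(31) ≈ 41.432)
(n + H(A(y, -3)))**2 = ((47 - sqrt(31)) + 1/(7 + (4 - 1 - 3)))**2 = ((47 - sqrt(31)) + 1/(7 + 0))**2 = ((47 - sqrt(31)) + 1/7)**2 = (330/7 - sqrt(31))**2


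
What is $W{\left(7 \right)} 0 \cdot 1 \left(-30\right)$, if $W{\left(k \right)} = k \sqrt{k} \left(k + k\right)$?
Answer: $0$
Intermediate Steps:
$W{\left(k \right)} = 2 k^{\frac{5}{2}}$ ($W{\left(k \right)} = k^{\frac{3}{2}} \cdot 2 k = 2 k^{\frac{5}{2}}$)
$W{\left(7 \right)} 0 \cdot 1 \left(-30\right) = 2 \cdot 7^{\frac{5}{2}} \cdot 0 \cdot 1 \left(-30\right) = 2 \cdot 49 \sqrt{7} \cdot 0 \left(-30\right) = 98 \sqrt{7} \cdot 0 \left(-30\right) = 0 \left(-30\right) = 0$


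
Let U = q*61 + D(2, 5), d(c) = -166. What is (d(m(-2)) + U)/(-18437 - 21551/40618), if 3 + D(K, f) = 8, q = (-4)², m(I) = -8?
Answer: -1439290/32560679 ≈ -0.044203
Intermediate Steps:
q = 16
D(K, f) = 5 (D(K, f) = -3 + 8 = 5)
U = 981 (U = 16*61 + 5 = 976 + 5 = 981)
(d(m(-2)) + U)/(-18437 - 21551/40618) = (-166 + 981)/(-18437 - 21551/40618) = 815/(-18437 - 21551*1/40618) = 815/(-18437 - 937/1766) = 815/(-32560679/1766) = 815*(-1766/32560679) = -1439290/32560679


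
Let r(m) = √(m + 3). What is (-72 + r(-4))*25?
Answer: -1800 + 25*I ≈ -1800.0 + 25.0*I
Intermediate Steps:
r(m) = √(3 + m)
(-72 + r(-4))*25 = (-72 + √(3 - 4))*25 = (-72 + √(-1))*25 = (-72 + I)*25 = -1800 + 25*I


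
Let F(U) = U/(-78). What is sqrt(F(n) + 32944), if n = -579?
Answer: 9*sqrt(275002)/26 ≈ 181.53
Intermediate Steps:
F(U) = -U/78 (F(U) = U*(-1/78) = -U/78)
sqrt(F(n) + 32944) = sqrt(-1/78*(-579) + 32944) = sqrt(193/26 + 32944) = sqrt(856737/26) = 9*sqrt(275002)/26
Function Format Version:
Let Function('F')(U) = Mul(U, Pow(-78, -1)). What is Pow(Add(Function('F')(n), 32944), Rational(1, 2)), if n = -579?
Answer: Mul(Rational(9, 26), Pow(275002, Rational(1, 2))) ≈ 181.53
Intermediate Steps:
Function('F')(U) = Mul(Rational(-1, 78), U) (Function('F')(U) = Mul(U, Rational(-1, 78)) = Mul(Rational(-1, 78), U))
Pow(Add(Function('F')(n), 32944), Rational(1, 2)) = Pow(Add(Mul(Rational(-1, 78), -579), 32944), Rational(1, 2)) = Pow(Add(Rational(193, 26), 32944), Rational(1, 2)) = Pow(Rational(856737, 26), Rational(1, 2)) = Mul(Rational(9, 26), Pow(275002, Rational(1, 2)))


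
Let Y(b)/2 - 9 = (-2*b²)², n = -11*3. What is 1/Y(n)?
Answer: 1/9487386 ≈ 1.0540e-7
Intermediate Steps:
n = -33
Y(b) = 18 + 8*b⁴ (Y(b) = 18 + 2*(-2*b²)² = 18 + 2*(4*b⁴) = 18 + 8*b⁴)
1/Y(n) = 1/(18 + 8*(-33)⁴) = 1/(18 + 8*1185921) = 1/(18 + 9487368) = 1/9487386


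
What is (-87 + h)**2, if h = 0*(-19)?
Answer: 7569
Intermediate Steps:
h = 0
(-87 + h)**2 = (-87 + 0)**2 = (-87)**2 = 7569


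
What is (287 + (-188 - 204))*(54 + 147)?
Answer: -21105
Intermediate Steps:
(287 + (-188 - 204))*(54 + 147) = (287 - 392)*201 = -105*201 = -21105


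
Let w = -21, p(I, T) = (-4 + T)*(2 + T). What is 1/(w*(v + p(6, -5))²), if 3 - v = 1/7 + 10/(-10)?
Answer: -7/139968 ≈ -5.0011e-5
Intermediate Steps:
v = 27/7 (v = 3 - (1/7 + 10/(-10)) = 3 - (1*(⅐) + 10*(-⅒)) = 3 - (⅐ - 1) = 3 - 1*(-6/7) = 3 + 6/7 = 27/7 ≈ 3.8571)
1/(w*(v + p(6, -5))²) = 1/(-21*(27/7 + (-8 + (-5)² - 2*(-5)))²) = 1/(-21*(27/7 + (-8 + 25 + 10))²) = 1/(-21*(27/7 + 27)²) = 1/(-21*(216/7)²) = 1/(-21*46656/49) = 1/(-139968/7) = -7/139968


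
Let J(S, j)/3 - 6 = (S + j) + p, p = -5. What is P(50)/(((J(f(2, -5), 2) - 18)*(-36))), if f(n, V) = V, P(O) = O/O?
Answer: 1/864 ≈ 0.0011574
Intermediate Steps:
P(O) = 1
J(S, j) = 3 + 3*S + 3*j (J(S, j) = 18 + 3*((S + j) - 5) = 18 + 3*(-5 + S + j) = 18 + (-15 + 3*S + 3*j) = 3 + 3*S + 3*j)
P(50)/(((J(f(2, -5), 2) - 18)*(-36))) = 1/(((3 + 3*(-5) + 3*2) - 18)*(-36)) = 1/(((3 - 15 + 6) - 18)*(-36)) = 1/((-6 - 18)*(-36)) = 1/(-24*(-36)) = 1/864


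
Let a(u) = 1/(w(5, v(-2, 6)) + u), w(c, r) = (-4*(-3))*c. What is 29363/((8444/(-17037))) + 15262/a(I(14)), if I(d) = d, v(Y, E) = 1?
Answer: 9036294841/8444 ≈ 1.0701e+6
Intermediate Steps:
w(c, r) = 12*c
a(u) = 1/(60 + u) (a(u) = 1/(12*5 + u) = 1/(60 + u))
29363/((8444/(-17037))) + 15262/a(I(14)) = 29363/((8444/(-17037))) + 15262/(1/(60 + 14)) = 29363/((8444*(-1/17037))) + 15262/(1/74) = 29363/(-8444/17037) + 15262/(1/74) = 29363*(-17037/8444) + 15262*74 = -500257431/8444 + 1129388 = 9036294841/8444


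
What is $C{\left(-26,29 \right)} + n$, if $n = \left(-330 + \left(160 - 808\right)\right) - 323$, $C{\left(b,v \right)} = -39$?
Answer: $-1340$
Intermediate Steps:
$n = -1301$ ($n = \left(-330 + \left(160 - 808\right)\right) - 323 = \left(-330 - 648\right) - 323 = -978 - 323 = -1301$)
$C{\left(-26,29 \right)} + n = -39 - 1301 = -1340$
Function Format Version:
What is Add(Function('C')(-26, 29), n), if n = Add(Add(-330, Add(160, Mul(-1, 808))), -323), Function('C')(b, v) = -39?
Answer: -1340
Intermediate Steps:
n = -1301 (n = Add(Add(-330, Add(160, -808)), -323) = Add(Add(-330, -648), -323) = Add(-978, -323) = -1301)
Add(Function('C')(-26, 29), n) = Add(-39, -1301) = -1340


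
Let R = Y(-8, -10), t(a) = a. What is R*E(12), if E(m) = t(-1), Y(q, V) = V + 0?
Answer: 10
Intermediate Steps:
Y(q, V) = V
R = -10
E(m) = -1
R*E(12) = -10*(-1) = 10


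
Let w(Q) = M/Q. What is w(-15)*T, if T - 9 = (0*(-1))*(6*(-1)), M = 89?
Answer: -267/5 ≈ -53.400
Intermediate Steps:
w(Q) = 89/Q
T = 9 (T = 9 + (0*(-1))*(6*(-1)) = 9 + 0*(-6) = 9 + 0 = 9)
w(-15)*T = (89/(-15))*9 = (89*(-1/15))*9 = -89/15*9 = -267/5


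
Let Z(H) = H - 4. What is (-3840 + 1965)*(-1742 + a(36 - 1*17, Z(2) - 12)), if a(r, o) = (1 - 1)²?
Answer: 3266250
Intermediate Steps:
Z(H) = -4 + H
a(r, o) = 0 (a(r, o) = 0² = 0)
(-3840 + 1965)*(-1742 + a(36 - 1*17, Z(2) - 12)) = (-3840 + 1965)*(-1742 + 0) = -1875*(-1742) = 3266250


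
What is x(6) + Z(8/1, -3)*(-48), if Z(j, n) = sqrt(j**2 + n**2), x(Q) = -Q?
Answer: -6 - 48*sqrt(73) ≈ -416.11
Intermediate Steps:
x(6) + Z(8/1, -3)*(-48) = -1*6 + sqrt((8/1)**2 + (-3)**2)*(-48) = -6 + sqrt((8*1)**2 + 9)*(-48) = -6 + sqrt(8**2 + 9)*(-48) = -6 + sqrt(64 + 9)*(-48) = -6 + sqrt(73)*(-48) = -6 - 48*sqrt(73)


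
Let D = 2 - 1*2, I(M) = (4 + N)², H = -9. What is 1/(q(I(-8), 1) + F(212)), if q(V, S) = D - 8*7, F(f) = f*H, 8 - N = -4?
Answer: -1/1964 ≈ -0.00050917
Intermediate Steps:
N = 12 (N = 8 - 1*(-4) = 8 + 4 = 12)
I(M) = 256 (I(M) = (4 + 12)² = 16² = 256)
F(f) = -9*f (F(f) = f*(-9) = -9*f)
D = 0 (D = 2 - 2 = 0)
q(V, S) = -56 (q(V, S) = 0 - 8*7 = 0 - 56 = -56)
1/(q(I(-8), 1) + F(212)) = 1/(-56 - 9*212) = 1/(-56 - 1908) = 1/(-1964) = -1/1964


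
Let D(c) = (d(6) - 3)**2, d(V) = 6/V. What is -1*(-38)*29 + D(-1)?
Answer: 1106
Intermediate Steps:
D(c) = 4 (D(c) = (6/6 - 3)**2 = (6*(1/6) - 3)**2 = (1 - 3)**2 = (-2)**2 = 4)
-1*(-38)*29 + D(-1) = -1*(-38)*29 + 4 = 38*29 + 4 = 1102 + 4 = 1106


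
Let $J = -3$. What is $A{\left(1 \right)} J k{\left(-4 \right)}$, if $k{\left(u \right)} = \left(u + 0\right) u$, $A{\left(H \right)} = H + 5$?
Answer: $-288$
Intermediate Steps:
$A{\left(H \right)} = 5 + H$
$k{\left(u \right)} = u^{2}$ ($k{\left(u \right)} = u u = u^{2}$)
$A{\left(1 \right)} J k{\left(-4 \right)} = \left(5 + 1\right) \left(-3\right) \left(-4\right)^{2} = 6 \left(-3\right) 16 = \left(-18\right) 16 = -288$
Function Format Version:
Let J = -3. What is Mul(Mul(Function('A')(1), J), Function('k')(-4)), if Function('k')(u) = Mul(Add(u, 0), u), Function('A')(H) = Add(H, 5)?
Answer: -288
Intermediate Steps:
Function('A')(H) = Add(5, H)
Function('k')(u) = Pow(u, 2) (Function('k')(u) = Mul(u, u) = Pow(u, 2))
Mul(Mul(Function('A')(1), J), Function('k')(-4)) = Mul(Mul(Add(5, 1), -3), Pow(-4, 2)) = Mul(Mul(6, -3), 16) = Mul(-18, 16) = -288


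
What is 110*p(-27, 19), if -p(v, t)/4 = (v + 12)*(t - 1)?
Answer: 118800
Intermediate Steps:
p(v, t) = -4*(-1 + t)*(12 + v) (p(v, t) = -4*(v + 12)*(t - 1) = -4*(12 + v)*(-1 + t) = -4*(-1 + t)*(12 + v))
110*p(-27, 19) = 110*(48 - 48*19 + 4*(-27) - 4*19*(-27)) = 110*(48 - 912 - 108 + 2052) = 110*1080 = 118800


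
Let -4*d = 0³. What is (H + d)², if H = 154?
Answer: 23716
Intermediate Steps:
d = 0 (d = -¼*0³ = -¼*0 = 0)
(H + d)² = (154 + 0)² = 154² = 23716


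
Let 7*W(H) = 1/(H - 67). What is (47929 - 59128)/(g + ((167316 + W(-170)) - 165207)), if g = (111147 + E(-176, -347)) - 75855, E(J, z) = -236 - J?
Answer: -18579141/61948718 ≈ -0.29991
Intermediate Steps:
W(H) = 1/(7*(-67 + H)) (W(H) = 1/(7*(H - 67)) = 1/(7*(-67 + H)))
g = 35232 (g = (111147 + (-236 - 1*(-176))) - 75855 = (111147 + (-236 + 176)) - 75855 = (111147 - 60) - 75855 = 111087 - 75855 = 35232)
(47929 - 59128)/(g + ((167316 + W(-170)) - 165207)) = (47929 - 59128)/(35232 + ((167316 + 1/(7*(-67 - 170))) - 165207)) = -11199/(35232 + ((167316 + (1/7)/(-237)) - 165207)) = -11199/(35232 + ((167316 + (1/7)*(-1/237)) - 165207)) = -11199/(35232 + ((167316 - 1/1659) - 165207)) = -11199/(35232 + (277577243/1659 - 165207)) = -11199/(35232 + 3498830/1659) = -11199/61948718/1659 = -11199*1659/61948718 = -18579141/61948718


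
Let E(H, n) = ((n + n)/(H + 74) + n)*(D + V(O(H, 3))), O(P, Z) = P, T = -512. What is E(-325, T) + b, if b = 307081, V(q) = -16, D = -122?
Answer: 94670675/251 ≈ 3.7717e+5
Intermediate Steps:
E(H, n) = -138*n - 276*n/(74 + H) (E(H, n) = ((n + n)/(H + 74) + n)*(-122 - 16) = ((2*n)/(74 + H) + n)*(-138) = (2*n/(74 + H) + n)*(-138) = (n + 2*n/(74 + H))*(-138) = -138*n - 276*n/(74 + H))
E(-325, T) + b = -138*(-512)*(76 - 325)/(74 - 325) + 307081 = -138*(-512)*(-249)/(-251) + 307081 = -138*(-512)*(-1/251)*(-249) + 307081 = 17593344/251 + 307081 = 94670675/251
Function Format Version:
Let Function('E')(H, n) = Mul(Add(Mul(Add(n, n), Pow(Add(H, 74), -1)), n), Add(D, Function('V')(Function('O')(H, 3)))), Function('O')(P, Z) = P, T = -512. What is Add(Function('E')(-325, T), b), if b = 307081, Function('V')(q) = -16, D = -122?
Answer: Rational(94670675, 251) ≈ 3.7717e+5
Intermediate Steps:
Function('E')(H, n) = Add(Mul(-138, n), Mul(-276, n, Pow(Add(74, H), -1))) (Function('E')(H, n) = Mul(Add(Mul(Add(n, n), Pow(Add(H, 74), -1)), n), Add(-122, -16)) = Mul(Add(Mul(Mul(2, n), Pow(Add(74, H), -1)), n), -138) = Mul(Add(Mul(2, n, Pow(Add(74, H), -1)), n), -138) = Mul(Add(n, Mul(2, n, Pow(Add(74, H), -1))), -138) = Add(Mul(-138, n), Mul(-276, n, Pow(Add(74, H), -1))))
Add(Function('E')(-325, T), b) = Add(Mul(-138, -512, Pow(Add(74, -325), -1), Add(76, -325)), 307081) = Add(Mul(-138, -512, Pow(-251, -1), -249), 307081) = Add(Mul(-138, -512, Rational(-1, 251), -249), 307081) = Add(Rational(17593344, 251), 307081) = Rational(94670675, 251)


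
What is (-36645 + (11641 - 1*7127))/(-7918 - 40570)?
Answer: 2921/4408 ≈ 0.66266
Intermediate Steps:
(-36645 + (11641 - 1*7127))/(-7918 - 40570) = (-36645 + (11641 - 7127))/(-48488) = (-36645 + 4514)*(-1/48488) = -32131*(-1/48488) = 2921/4408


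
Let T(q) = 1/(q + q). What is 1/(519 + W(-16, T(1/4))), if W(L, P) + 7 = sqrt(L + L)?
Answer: 16/8193 - I*sqrt(2)/65544 ≈ 0.0019529 - 2.1577e-5*I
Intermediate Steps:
T(q) = 1/(2*q)
W(L, P) = -7 + sqrt(2)*sqrt(L) (W(L, P) = -7 + sqrt(L + L) = -7 + sqrt(2*L) = -7 + sqrt(2)*sqrt(L))
1/(519 + W(-16, T(1/4))) = 1/(519 + (-7 + sqrt(2)*sqrt(-16))) = 1/(519 + (-7 + sqrt(2)*(4*I))) = 1/(519 + (-7 + 4*I*sqrt(2))) = 1/(512 + 4*I*sqrt(2))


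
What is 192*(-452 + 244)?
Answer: -39936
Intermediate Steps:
192*(-452 + 244) = 192*(-208) = -39936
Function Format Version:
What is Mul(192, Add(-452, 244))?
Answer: -39936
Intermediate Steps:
Mul(192, Add(-452, 244)) = Mul(192, -208) = -39936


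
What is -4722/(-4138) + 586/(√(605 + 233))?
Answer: 2361/2069 + 293*√838/419 ≈ 21.384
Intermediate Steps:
-4722/(-4138) + 586/(√(605 + 233)) = -4722*(-1/4138) + 586/(√838) = 2361/2069 + 586*(√838/838) = 2361/2069 + 293*√838/419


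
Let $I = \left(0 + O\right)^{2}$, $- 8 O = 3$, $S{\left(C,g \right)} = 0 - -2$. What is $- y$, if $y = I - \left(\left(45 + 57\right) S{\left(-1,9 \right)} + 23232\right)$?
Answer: $\frac{1499895}{64} \approx 23436.0$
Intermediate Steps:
$S{\left(C,g \right)} = 2$ ($S{\left(C,g \right)} = 0 + 2 = 2$)
$O = - \frac{3}{8}$ ($O = \left(- \frac{1}{8}\right) 3 = - \frac{3}{8} \approx -0.375$)
$I = \frac{9}{64}$ ($I = \left(0 - \frac{3}{8}\right)^{2} = \left(- \frac{3}{8}\right)^{2} = \frac{9}{64} \approx 0.14063$)
$y = - \frac{1499895}{64}$ ($y = \frac{9}{64} - \left(\left(45 + 57\right) 2 + 23232\right) = \frac{9}{64} - \left(102 \cdot 2 + 23232\right) = \frac{9}{64} - \left(204 + 23232\right) = \frac{9}{64} - 23436 = - \frac{1499895}{64} \approx -23436.0$)
$- y = \left(-1\right) \left(- \frac{1499895}{64}\right) = \frac{1499895}{64}$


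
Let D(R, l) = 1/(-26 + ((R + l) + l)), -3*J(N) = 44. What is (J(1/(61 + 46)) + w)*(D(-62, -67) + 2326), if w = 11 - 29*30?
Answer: -1353408391/666 ≈ -2.0321e+6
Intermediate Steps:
w = -859 (w = 11 - 870 = -859)
J(N) = -44/3 (J(N) = -1/3*44 = -44/3)
D(R, l) = 1/(-26 + R + 2*l) (D(R, l) = 1/(-26 + (R + 2*l)) = 1/(-26 + R + 2*l))
(J(1/(61 + 46)) + w)*(D(-62, -67) + 2326) = (-44/3 - 859)*(1/(-26 - 62 + 2*(-67)) + 2326) = -2621*(1/(-26 - 62 - 134) + 2326)/3 = -2621*(1/(-222) + 2326)/3 = -2621*(-1/222 + 2326)/3 = -2621/3*516371/222 = -1353408391/666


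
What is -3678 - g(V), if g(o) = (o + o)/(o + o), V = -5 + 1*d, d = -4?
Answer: -3679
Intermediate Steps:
V = -9 (V = -5 + 1*(-4) = -5 - 4 = -9)
g(o) = 1 (g(o) = (2*o)/((2*o)) = (2*o)*(1/(2*o)) = 1)
-3678 - g(V) = -3678 - 1*1 = -3678 - 1 = -3679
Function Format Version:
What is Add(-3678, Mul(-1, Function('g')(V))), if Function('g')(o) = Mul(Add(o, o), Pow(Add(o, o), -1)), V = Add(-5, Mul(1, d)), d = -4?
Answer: -3679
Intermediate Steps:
V = -9 (V = Add(-5, Mul(1, -4)) = Add(-5, -4) = -9)
Function('g')(o) = 1 (Function('g')(o) = Mul(Mul(2, o), Pow(Mul(2, o), -1)) = Mul(Mul(2, o), Mul(Rational(1, 2), Pow(o, -1))) = 1)
Add(-3678, Mul(-1, Function('g')(V))) = Add(-3678, Mul(-1, 1)) = Add(-3678, -1) = -3679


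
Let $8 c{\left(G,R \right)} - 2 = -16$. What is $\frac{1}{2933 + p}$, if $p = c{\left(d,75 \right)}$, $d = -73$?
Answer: $\frac{4}{11725} \approx 0.00034115$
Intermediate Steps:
$c{\left(G,R \right)} = - \frac{7}{4}$ ($c{\left(G,R \right)} = \frac{1}{4} + \frac{1}{8} \left(-16\right) = \frac{1}{4} - 2 = - \frac{7}{4}$)
$p = - \frac{7}{4} \approx -1.75$
$\frac{1}{2933 + p} = \frac{1}{2933 - \frac{7}{4}} = \frac{1}{\frac{11725}{4}} = \frac{4}{11725}$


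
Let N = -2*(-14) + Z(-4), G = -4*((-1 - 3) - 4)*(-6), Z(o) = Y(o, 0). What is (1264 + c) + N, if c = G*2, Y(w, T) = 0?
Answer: 908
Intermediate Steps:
Z(o) = 0
G = -192 (G = -4*(-4 - 4)*(-6) = -4*(-8)*(-6) = 32*(-6) = -192)
c = -384 (c = -192*2 = -384)
N = 28 (N = -2*(-14) + 0 = 28 + 0 = 28)
(1264 + c) + N = (1264 - 384) + 28 = 880 + 28 = 908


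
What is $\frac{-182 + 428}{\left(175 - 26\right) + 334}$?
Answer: $\frac{82}{161} \approx 0.50932$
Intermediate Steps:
$\frac{-182 + 428}{\left(175 - 26\right) + 334} = \frac{246}{\left(175 - 26\right) + 334} = \frac{246}{149 + 334} = \frac{246}{483} = 246 \cdot \frac{1}{483} = \frac{82}{161}$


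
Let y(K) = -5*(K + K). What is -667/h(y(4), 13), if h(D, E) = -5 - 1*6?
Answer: 667/11 ≈ 60.636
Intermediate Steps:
y(K) = -10*K
h(D, E) = -11 (h(D, E) = -5 - 6 = -11)
-667/h(y(4), 13) = -667/(-11) = -667*(-1/11) = 667/11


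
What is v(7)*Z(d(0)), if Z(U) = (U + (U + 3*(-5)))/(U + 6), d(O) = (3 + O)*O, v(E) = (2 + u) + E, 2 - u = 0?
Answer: -55/2 ≈ -27.500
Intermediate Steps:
u = 2 (u = 2 - 1*0 = 2 + 0 = 2)
v(E) = 4 + E (v(E) = (2 + 2) + E = 4 + E)
d(O) = O*(3 + O)
Z(U) = (-15 + 2*U)/(6 + U) (Z(U) = (U + (U - 15))/(6 + U) = (U + (-15 + U))/(6 + U) = (-15 + 2*U)/(6 + U))
v(7)*Z(d(0)) = (4 + 7)*((-15 + 2*(0*(3 + 0)))/(6 + 0*(3 + 0))) = 11*((-15 + 2*(0*3))/(6 + 0*3)) = 11*((-15 + 2*0)/(6 + 0)) = 11*((-15 + 0)/6) = 11*((1/6)*(-15)) = 11*(-5/2) = -55/2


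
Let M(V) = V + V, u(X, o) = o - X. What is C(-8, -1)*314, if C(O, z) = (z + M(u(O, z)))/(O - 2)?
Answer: -2041/5 ≈ -408.20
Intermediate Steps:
M(V) = 2*V
C(O, z) = (-2*O + 3*z)/(-2 + O) (C(O, z) = (z + 2*(z - O))/(O - 2) = (z + (-2*O + 2*z))/(-2 + O) = (-2*O + 3*z)/(-2 + O))
C(-8, -1)*314 = ((-2*(-8) + 3*(-1))/(-2 - 8))*314 = ((16 - 3)/(-10))*314 = -⅒*13*314 = -13/10*314 = -2041/5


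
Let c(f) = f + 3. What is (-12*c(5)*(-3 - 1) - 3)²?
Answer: 145161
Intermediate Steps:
c(f) = 3 + f
(-12*c(5)*(-3 - 1) - 3)² = (-12*(3 + 5)*(-3 - 1) - 3)² = (-96*(-4) - 3)² = (-12*(-32) - 3)² = (384 - 3)² = 381² = 145161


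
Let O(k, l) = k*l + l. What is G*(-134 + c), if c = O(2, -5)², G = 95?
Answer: 8645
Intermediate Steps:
O(k, l) = l + k*l
c = 225 (c = (-5*(1 + 2))² = (-5*3)² = (-15)² = 225)
G*(-134 + c) = 95*(-134 + 225) = 95*91 = 8645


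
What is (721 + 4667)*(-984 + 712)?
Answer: -1465536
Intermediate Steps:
(721 + 4667)*(-984 + 712) = 5388*(-272) = -1465536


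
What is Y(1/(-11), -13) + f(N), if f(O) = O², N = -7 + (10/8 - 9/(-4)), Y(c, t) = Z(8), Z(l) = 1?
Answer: 53/4 ≈ 13.250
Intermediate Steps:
Y(c, t) = 1
N = -7/2 (N = -7 + (10*(⅛) - 9*(-¼)) = -7 + (5/4 + 9/4) = -7 + 7/2 = -7/2 ≈ -3.5000)
Y(1/(-11), -13) + f(N) = 1 + (-7/2)² = 1 + 49/4 = 53/4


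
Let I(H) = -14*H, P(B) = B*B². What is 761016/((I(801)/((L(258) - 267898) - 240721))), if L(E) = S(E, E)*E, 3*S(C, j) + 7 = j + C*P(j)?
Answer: -48330274002176428/1869 ≈ -2.5859e+13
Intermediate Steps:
P(B) = B³
S(C, j) = -7/3 + j/3 + C*j³/3 (S(C, j) = -7/3 + (j + C*j³)/3 = -7/3 + (j/3 + C*j³/3) = -7/3 + j/3 + C*j³/3)
L(E) = E*(-7/3 + E/3 + E⁴/3) (L(E) = (-7/3 + E/3 + E*E³/3)*E = (-7/3 + E/3 + E⁴/3)*E = E*(-7/3 + E/3 + E⁴/3))
761016/((I(801)/((L(258) - 267898) - 240721))) = 761016/(((-14*801)/(((⅓)*258*(-7 + 258 + 258⁴) - 267898) - 240721))) = 761016/((-11214/(((⅓)*258*(-7 + 258 + 4430766096) - 267898) - 240721))) = 761016/((-11214/(((⅓)*258*4430766347 - 267898) - 240721))) = 761016/((-11214/((381045905842 - 267898) - 240721))) = 761016/((-11214/(381045637944 - 240721))) = 761016/((-11214/381045397223)) = 761016/((-11214*1/381045397223)) = 761016/(-11214/381045397223) = 761016*(-381045397223/11214) = -48330274002176428/1869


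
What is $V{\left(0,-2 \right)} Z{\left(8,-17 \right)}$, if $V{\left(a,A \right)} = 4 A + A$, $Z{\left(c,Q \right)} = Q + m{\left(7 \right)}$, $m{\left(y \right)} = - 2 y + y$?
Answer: $240$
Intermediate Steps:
$m{\left(y \right)} = - y$
$Z{\left(c,Q \right)} = -7 + Q$ ($Z{\left(c,Q \right)} = Q - 7 = -7 + Q$)
$V{\left(a,A \right)} = 5 A$
$V{\left(0,-2 \right)} Z{\left(8,-17 \right)} = 5 \left(-2\right) \left(-7 - 17\right) = \left(-10\right) \left(-24\right) = 240$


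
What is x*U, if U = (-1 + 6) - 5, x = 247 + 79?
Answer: 0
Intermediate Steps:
x = 326
U = 0 (U = 5 - 5 = 0)
x*U = 326*0 = 0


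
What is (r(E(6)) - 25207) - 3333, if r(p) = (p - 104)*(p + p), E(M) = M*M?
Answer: -33436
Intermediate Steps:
E(M) = M**2
r(p) = 2*p*(-104 + p) (r(p) = (-104 + p)*(2*p) = 2*p*(-104 + p))
(r(E(6)) - 25207) - 3333 = (2*6**2*(-104 + 6**2) - 25207) - 3333 = (2*36*(-104 + 36) - 25207) - 3333 = (2*36*(-68) - 25207) - 3333 = (-4896 - 25207) - 3333 = -30103 - 3333 = -33436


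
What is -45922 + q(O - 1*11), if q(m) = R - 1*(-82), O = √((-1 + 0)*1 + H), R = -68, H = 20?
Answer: -45908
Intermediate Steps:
O = √19 (O = √((-1 + 0)*1 + 20) = √(-1*1 + 20) = √(-1 + 20) = √19 ≈ 4.3589)
q(m) = 14 (q(m) = -68 - 1*(-82) = -68 + 82 = 14)
-45922 + q(O - 1*11) = -45922 + 14 = -45908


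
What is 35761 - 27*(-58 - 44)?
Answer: 38515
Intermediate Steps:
35761 - 27*(-58 - 44) = 35761 - 27*(-102) = 35761 - 1*(-2754) = 35761 + 2754 = 38515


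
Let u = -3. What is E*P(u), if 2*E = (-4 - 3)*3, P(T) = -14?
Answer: 147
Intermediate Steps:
E = -21/2 (E = ((-4 - 3)*3)/2 = (-7*3)/2 = (½)*(-21) = -21/2 ≈ -10.500)
E*P(u) = -21/2*(-14) = 147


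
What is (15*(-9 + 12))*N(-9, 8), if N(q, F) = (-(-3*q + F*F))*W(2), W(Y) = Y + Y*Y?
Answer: -24570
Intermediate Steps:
W(Y) = Y + Y²
N(q, F) = -6*F² + 18*q (N(q, F) = (-(-3*q + F*F))*(2*(1 + 2)) = (-(-3*q + F²))*(2*3) = -(F² - 3*q)*6 = (-F² + 3*q)*6 = -6*F² + 18*q)
(15*(-9 + 12))*N(-9, 8) = (15*(-9 + 12))*(-6*8² + 18*(-9)) = (15*3)*(-6*64 - 162) = 45*(-384 - 162) = 45*(-546) = -24570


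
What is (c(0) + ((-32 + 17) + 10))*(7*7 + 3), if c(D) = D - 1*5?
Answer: -520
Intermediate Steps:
c(D) = -5 + D (c(D) = D - 5 = -5 + D)
(c(0) + ((-32 + 17) + 10))*(7*7 + 3) = ((-5 + 0) + ((-32 + 17) + 10))*(7*7 + 3) = (-5 + (-15 + 10))*(49 + 3) = (-5 - 5)*52 = -10*52 = -520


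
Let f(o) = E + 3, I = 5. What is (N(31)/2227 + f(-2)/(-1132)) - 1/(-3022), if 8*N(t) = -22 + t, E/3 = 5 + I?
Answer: -215720321/7618353208 ≈ -0.028316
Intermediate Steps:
E = 30 (E = 3*(5 + 5) = 3*10 = 30)
N(t) = -11/4 + t/8 (N(t) = (-22 + t)/8 = -11/4 + t/8)
f(o) = 33 (f(o) = 30 + 3 = 33)
(N(31)/2227 + f(-2)/(-1132)) - 1/(-3022) = ((-11/4 + (⅛)*31)/2227 + 33/(-1132)) - 1/(-3022) = ((-11/4 + 31/8)*(1/2227) + 33*(-1/1132)) - 1*(-1/3022) = ((9/8)*(1/2227) - 33/1132) + 1/3022 = (9/17816 - 33/1132) + 1/3022 = -144435/5041928 + 1/3022 = -215720321/7618353208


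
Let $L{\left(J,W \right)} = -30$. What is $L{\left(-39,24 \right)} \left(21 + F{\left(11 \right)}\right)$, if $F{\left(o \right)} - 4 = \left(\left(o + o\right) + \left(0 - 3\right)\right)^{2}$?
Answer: $-11580$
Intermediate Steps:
$F{\left(o \right)} = 4 + \left(-3 + 2 o\right)^{2}$ ($F{\left(o \right)} = 4 + \left(\left(o + o\right) + \left(0 - 3\right)\right)^{2} = 4 + \left(2 o + \left(0 - 3\right)\right)^{2} = 4 + \left(2 o - 3\right)^{2} = 4 + \left(-3 + 2 o\right)^{2}$)
$L{\left(-39,24 \right)} \left(21 + F{\left(11 \right)}\right) = - 30 \left(21 + \left(4 + \left(-3 + 2 \cdot 11\right)^{2}\right)\right) = - 30 \left(21 + \left(4 + \left(-3 + 22\right)^{2}\right)\right) = - 30 \left(21 + \left(4 + 19^{2}\right)\right) = - 30 \left(21 + \left(4 + 361\right)\right) = - 30 \left(21 + 365\right) = \left(-30\right) 386 = -11580$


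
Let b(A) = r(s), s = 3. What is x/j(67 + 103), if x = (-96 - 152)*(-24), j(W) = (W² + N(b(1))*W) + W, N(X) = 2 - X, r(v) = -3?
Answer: 186/935 ≈ 0.19893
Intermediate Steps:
b(A) = -3
j(W) = W² + 6*W (j(W) = (W² + (2 - 1*(-3))*W) + W = (W² + (2 + 3)*W) + W = (W² + 5*W) + W = W² + 6*W)
x = 5952 (x = -248*(-24) = 5952)
x/j(67 + 103) = 5952/(((67 + 103)*(6 + (67 + 103)))) = 5952/((170*(6 + 170))) = 5952/((170*176)) = 5952/29920 = 5952*(1/29920) = 186/935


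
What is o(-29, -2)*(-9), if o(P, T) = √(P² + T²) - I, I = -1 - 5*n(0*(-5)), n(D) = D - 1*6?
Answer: 261 - 117*√5 ≈ -0.61995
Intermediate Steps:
n(D) = -6 + D (n(D) = D - 6 = -6 + D)
I = 29 (I = -1 - 5*(-6 + 0*(-5)) = -1 - 5*(-6 + 0) = -1 - 5*(-6) = -1 + 30 = 29)
o(P, T) = -29 + √(P² + T²) (o(P, T) = √(P² + T²) - 1*29 = √(P² + T²) - 29 = -29 + √(P² + T²))
o(-29, -2)*(-9) = (-29 + √((-29)² + (-2)²))*(-9) = (-29 + √(841 + 4))*(-9) = (-29 + √845)*(-9) = (-29 + 13*√5)*(-9) = 261 - 117*√5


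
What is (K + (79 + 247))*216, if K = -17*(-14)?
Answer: 121824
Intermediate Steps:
K = 238
(K + (79 + 247))*216 = (238 + (79 + 247))*216 = (238 + 326)*216 = 564*216 = 121824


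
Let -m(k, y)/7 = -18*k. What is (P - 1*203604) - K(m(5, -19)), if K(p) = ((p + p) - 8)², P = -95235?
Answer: -1866343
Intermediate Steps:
m(k, y) = 126*k (m(k, y) = -(-126)*k = 126*k)
K(p) = (-8 + 2*p)² (K(p) = (2*p - 8)² = (-8 + 2*p)²)
(P - 1*203604) - K(m(5, -19)) = (-95235 - 1*203604) - 4*(-4 + 126*5)² = (-95235 - 203604) - 4*(-4 + 630)² = -298839 - 4*626² = -298839 - 4*391876 = -298839 - 1*1567504 = -298839 - 1567504 = -1866343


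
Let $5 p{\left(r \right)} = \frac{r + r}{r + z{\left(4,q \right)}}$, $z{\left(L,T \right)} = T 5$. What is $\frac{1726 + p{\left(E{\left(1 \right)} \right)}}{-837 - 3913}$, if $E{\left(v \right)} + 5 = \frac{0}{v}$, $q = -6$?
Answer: $- \frac{30206}{83125} \approx -0.36338$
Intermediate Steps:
$E{\left(v \right)} = -5$ ($E{\left(v \right)} = -5 + \frac{0}{v} = -5 + 0 = -5$)
$z{\left(L,T \right)} = 5 T$
$p{\left(r \right)} = \frac{2 r}{5 \left(-30 + r\right)}$ ($p{\left(r \right)} = \frac{\left(r + r\right) \frac{1}{r + 5 \left(-6\right)}}{5} = \frac{2 r \frac{1}{r - 30}}{5} = \frac{2 r \frac{1}{-30 + r}}{5} = \frac{2 r}{5 \left(-30 + r\right)}$)
$\frac{1726 + p{\left(E{\left(1 \right)} \right)}}{-837 - 3913} = \frac{1726 + \frac{2}{5} \left(-5\right) \frac{1}{-30 - 5}}{-837 - 3913} = \frac{1726 + \frac{2}{5} \left(-5\right) \frac{1}{-35}}{-4750} = \left(1726 + \frac{2}{5} \left(-5\right) \left(- \frac{1}{35}\right)\right) \left(- \frac{1}{4750}\right) = \left(1726 + \frac{2}{35}\right) \left(- \frac{1}{4750}\right) = \frac{60412}{35} \left(- \frac{1}{4750}\right) = - \frac{30206}{83125}$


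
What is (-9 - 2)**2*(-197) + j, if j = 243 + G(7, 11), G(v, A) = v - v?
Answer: -23594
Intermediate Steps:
G(v, A) = 0
j = 243 (j = 243 + 0 = 243)
(-9 - 2)**2*(-197) + j = (-9 - 2)**2*(-197) + 243 = (-11)**2*(-197) + 243 = 121*(-197) + 243 = -23837 + 243 = -23594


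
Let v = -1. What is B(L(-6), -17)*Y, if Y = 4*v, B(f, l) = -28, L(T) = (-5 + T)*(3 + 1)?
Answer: 112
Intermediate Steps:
L(T) = -20 + 4*T (L(T) = (-5 + T)*4 = -20 + 4*T)
Y = -4 (Y = 4*(-1) = -4)
B(L(-6), -17)*Y = -28*(-4) = 112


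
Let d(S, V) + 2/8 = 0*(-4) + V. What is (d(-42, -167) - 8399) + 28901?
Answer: 81339/4 ≈ 20335.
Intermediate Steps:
d(S, V) = -¼ + V (d(S, V) = -¼ + (0*(-4) + V) = -¼ + (0 + V) = -¼ + V)
(d(-42, -167) - 8399) + 28901 = ((-¼ - 167) - 8399) + 28901 = (-669/4 - 8399) + 28901 = -34265/4 + 28901 = 81339/4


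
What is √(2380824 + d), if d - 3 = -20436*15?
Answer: √2074287 ≈ 1440.2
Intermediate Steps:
d = -306537 (d = 3 - 20436*15 = 3 - 306540 = -306537)
√(2380824 + d) = √(2380824 - 306537) = √2074287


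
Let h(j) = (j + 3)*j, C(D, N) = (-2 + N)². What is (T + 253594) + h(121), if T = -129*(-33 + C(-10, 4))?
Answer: 272339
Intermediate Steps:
h(j) = j*(3 + j) (h(j) = (3 + j)*j = j*(3 + j))
T = 3741 (T = -129*(-33 + (-2 + 4)²) = -129*(-33 + 2²) = -129*(-33 + 4) = -129*(-29) = 3741)
(T + 253594) + h(121) = (3741 + 253594) + 121*(3 + 121) = 257335 + 121*124 = 257335 + 15004 = 272339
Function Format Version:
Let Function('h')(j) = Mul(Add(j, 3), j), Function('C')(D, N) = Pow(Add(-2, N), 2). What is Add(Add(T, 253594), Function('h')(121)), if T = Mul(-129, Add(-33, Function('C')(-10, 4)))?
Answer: 272339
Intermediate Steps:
Function('h')(j) = Mul(j, Add(3, j)) (Function('h')(j) = Mul(Add(3, j), j) = Mul(j, Add(3, j)))
T = 3741 (T = Mul(-129, Add(-33, Pow(Add(-2, 4), 2))) = Mul(-129, Add(-33, Pow(2, 2))) = Mul(-129, Add(-33, 4)) = Mul(-129, -29) = 3741)
Add(Add(T, 253594), Function('h')(121)) = Add(Add(3741, 253594), Mul(121, Add(3, 121))) = Add(257335, Mul(121, 124)) = Add(257335, 15004) = 272339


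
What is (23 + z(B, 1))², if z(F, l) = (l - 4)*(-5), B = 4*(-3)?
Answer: 1444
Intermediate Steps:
B = -12
z(F, l) = 20 - 5*l (z(F, l) = (-4 + l)*(-5) = 20 - 5*l)
(23 + z(B, 1))² = (23 + (20 - 5*1))² = (23 + (20 - 5))² = (23 + 15)² = 38² = 1444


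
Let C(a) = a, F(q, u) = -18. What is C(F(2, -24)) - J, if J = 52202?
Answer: -52220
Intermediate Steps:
C(F(2, -24)) - J = -18 - 1*52202 = -18 - 52202 = -52220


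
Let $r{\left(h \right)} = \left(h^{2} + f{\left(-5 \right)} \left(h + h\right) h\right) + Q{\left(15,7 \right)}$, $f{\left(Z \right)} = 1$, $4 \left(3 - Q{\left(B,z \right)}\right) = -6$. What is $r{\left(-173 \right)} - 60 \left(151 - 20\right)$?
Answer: $\frac{163863}{2} \approx 81932.0$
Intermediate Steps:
$Q{\left(B,z \right)} = \frac{9}{2}$ ($Q{\left(B,z \right)} = 3 - - \frac{3}{2} = 3 + \frac{3}{2} = \frac{9}{2}$)
$r{\left(h \right)} = \frac{9}{2} + 3 h^{2}$ ($r{\left(h \right)} = \left(h^{2} + 1 \left(h + h\right) h\right) + \frac{9}{2} = \left(h^{2} + 1 \cdot 2 h h\right) + \frac{9}{2} = \left(h^{2} + 2 h h\right) + \frac{9}{2} = \left(h^{2} + 2 h^{2}\right) + \frac{9}{2} = 3 h^{2} + \frac{9}{2} = \frac{9}{2} + 3 h^{2}$)
$r{\left(-173 \right)} - 60 \left(151 - 20\right) = \left(\frac{9}{2} + 3 \left(-173\right)^{2}\right) - 60 \left(151 - 20\right) = \left(\frac{9}{2} + 3 \cdot 29929\right) - 60 \left(151 - 20\right) = \left(\frac{9}{2} + 89787\right) - 60 \cdot 131 = \frac{179583}{2} - 7860 = \frac{163863}{2}$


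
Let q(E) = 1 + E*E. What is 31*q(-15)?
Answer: 7006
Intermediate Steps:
q(E) = 1 + E**2
31*q(-15) = 31*(1 + (-15)**2) = 31*(1 + 225) = 31*226 = 7006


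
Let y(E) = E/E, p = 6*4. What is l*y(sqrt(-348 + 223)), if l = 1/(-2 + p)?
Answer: 1/22 ≈ 0.045455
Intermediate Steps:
p = 24
y(E) = 1
l = 1/22 (l = 1/(-2 + 24) = 1/22 ≈ 0.045455)
l*y(sqrt(-348 + 223)) = (1/22)*1 = 1/22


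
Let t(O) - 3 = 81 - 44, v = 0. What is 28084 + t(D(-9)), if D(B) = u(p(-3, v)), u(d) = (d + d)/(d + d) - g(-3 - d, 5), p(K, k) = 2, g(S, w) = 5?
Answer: 28124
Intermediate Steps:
u(d) = -4 (u(d) = (d + d)/(d + d) - 1*5 = (2*d)/((2*d)) - 5 = (2*d)*(1/(2*d)) - 5 = 1 - 5 = -4)
D(B) = -4
t(O) = 40 (t(O) = 3 + (81 - 44) = 3 + 37 = 40)
28084 + t(D(-9)) = 28084 + 40 = 28124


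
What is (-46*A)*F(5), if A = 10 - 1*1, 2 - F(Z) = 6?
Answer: 1656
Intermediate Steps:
F(Z) = -4 (F(Z) = 2 - 1*6 = 2 - 6 = -4)
A = 9 (A = 10 - 1 = 9)
(-46*A)*F(5) = -46*9*(-4) = -414*(-4) = 1656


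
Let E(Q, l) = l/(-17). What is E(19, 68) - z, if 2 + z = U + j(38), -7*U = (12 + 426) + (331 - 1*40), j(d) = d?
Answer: 449/7 ≈ 64.143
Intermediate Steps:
E(Q, l) = -l/17 (E(Q, l) = l*(-1/17) = -l/17)
U = -729/7 (U = -((12 + 426) + (331 - 1*40))/7 = -(438 + (331 - 40))/7 = -(438 + 291)/7 = -⅐*729 = -729/7 ≈ -104.14)
z = -477/7 (z = -2 + (-729/7 + 38) = -2 - 463/7 = -477/7 ≈ -68.143)
E(19, 68) - z = -1/17*68 - 1*(-477/7) = -4 + 477/7 = 449/7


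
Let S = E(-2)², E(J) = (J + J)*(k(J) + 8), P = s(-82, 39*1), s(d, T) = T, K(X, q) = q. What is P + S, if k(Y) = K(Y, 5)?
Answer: 2743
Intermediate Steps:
k(Y) = 5
P = 39 (P = 39*1 = 39)
E(J) = 26*J (E(J) = (J + J)*(5 + 8) = (2*J)*13 = 26*J)
S = 2704 (S = (26*(-2))² = (-52)² = 2704)
P + S = 39 + 2704 = 2743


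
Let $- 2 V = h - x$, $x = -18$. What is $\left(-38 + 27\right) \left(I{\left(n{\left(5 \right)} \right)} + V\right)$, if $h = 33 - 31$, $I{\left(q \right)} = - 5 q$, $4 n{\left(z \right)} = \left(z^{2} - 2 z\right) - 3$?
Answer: $275$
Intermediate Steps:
$n{\left(z \right)} = - \frac{3}{4} - \frac{z}{2} + \frac{z^{2}}{4}$ ($n{\left(z \right)} = \frac{\left(z^{2} - 2 z\right) - 3}{4} = \frac{-3 + z^{2} - 2 z}{4} = - \frac{3}{4} - \frac{z}{2} + \frac{z^{2}}{4}$)
$h = 2$ ($h = 33 - 31 = 2$)
$V = -10$ ($V = - \frac{2 - -18}{2} = - \frac{2 + 18}{2} = \left(- \frac{1}{2}\right) 20 = -10$)
$\left(-38 + 27\right) \left(I{\left(n{\left(5 \right)} \right)} + V\right) = \left(-38 + 27\right) \left(- 5 \left(- \frac{3}{4} - \frac{5}{2} + \frac{5^{2}}{4}\right) - 10\right) = - 11 \left(- 5 \left(- \frac{3}{4} - \frac{5}{2} + \frac{1}{4} \cdot 25\right) - 10\right) = - 11 \left(- 5 \left(- \frac{3}{4} - \frac{5}{2} + \frac{25}{4}\right) - 10\right) = - 11 \left(\left(-5\right) 3 - 10\right) = - 11 \left(-15 - 10\right) = \left(-11\right) \left(-25\right) = 275$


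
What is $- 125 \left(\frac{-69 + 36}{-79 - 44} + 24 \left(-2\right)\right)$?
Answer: $\frac{244625}{41} \approx 5966.5$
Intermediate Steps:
$- 125 \left(\frac{-69 + 36}{-79 - 44} + 24 \left(-2\right)\right) = - 125 \left(- \frac{33}{-123} - 48\right) = - 125 \left(\left(-33\right) \left(- \frac{1}{123}\right) - 48\right) = - 125 \left(\frac{11}{41} - 48\right) = \left(-125\right) \left(- \frac{1957}{41}\right) = \frac{244625}{41}$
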